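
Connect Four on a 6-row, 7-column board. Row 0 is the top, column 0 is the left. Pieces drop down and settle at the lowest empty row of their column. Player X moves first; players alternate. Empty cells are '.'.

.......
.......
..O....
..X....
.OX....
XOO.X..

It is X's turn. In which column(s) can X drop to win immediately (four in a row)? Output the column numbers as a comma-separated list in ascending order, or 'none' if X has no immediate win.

col 0: drop X → no win
col 1: drop X → no win
col 2: drop X → no win
col 3: drop X → no win
col 4: drop X → no win
col 5: drop X → no win
col 6: drop X → no win

Answer: none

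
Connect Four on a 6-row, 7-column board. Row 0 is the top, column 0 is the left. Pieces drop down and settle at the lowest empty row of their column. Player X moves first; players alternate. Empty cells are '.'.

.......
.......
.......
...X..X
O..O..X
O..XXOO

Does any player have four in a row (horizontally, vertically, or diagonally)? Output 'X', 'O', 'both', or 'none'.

none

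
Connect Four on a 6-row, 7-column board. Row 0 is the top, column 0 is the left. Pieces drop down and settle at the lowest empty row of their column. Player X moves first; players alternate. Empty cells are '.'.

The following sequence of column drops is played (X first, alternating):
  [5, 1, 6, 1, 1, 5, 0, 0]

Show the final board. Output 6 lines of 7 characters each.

Answer: .......
.......
.......
.X.....
OO...O.
XO...XX

Derivation:
Move 1: X drops in col 5, lands at row 5
Move 2: O drops in col 1, lands at row 5
Move 3: X drops in col 6, lands at row 5
Move 4: O drops in col 1, lands at row 4
Move 5: X drops in col 1, lands at row 3
Move 6: O drops in col 5, lands at row 4
Move 7: X drops in col 0, lands at row 5
Move 8: O drops in col 0, lands at row 4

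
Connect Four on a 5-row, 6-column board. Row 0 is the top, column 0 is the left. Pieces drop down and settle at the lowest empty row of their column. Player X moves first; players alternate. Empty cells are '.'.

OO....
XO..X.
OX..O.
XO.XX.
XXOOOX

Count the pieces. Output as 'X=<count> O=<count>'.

X=9 O=9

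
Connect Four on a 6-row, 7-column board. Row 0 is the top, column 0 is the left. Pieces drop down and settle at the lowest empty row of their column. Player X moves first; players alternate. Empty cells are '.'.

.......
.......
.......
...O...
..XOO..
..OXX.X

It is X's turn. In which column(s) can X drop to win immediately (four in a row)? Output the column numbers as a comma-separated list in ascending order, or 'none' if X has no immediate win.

Answer: 5

Derivation:
col 0: drop X → no win
col 1: drop X → no win
col 2: drop X → no win
col 3: drop X → no win
col 4: drop X → no win
col 5: drop X → WIN!
col 6: drop X → no win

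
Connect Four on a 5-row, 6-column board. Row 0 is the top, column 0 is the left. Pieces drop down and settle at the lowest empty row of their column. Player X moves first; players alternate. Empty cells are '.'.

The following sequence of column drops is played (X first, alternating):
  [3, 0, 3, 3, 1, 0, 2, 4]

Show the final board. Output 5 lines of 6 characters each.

Move 1: X drops in col 3, lands at row 4
Move 2: O drops in col 0, lands at row 4
Move 3: X drops in col 3, lands at row 3
Move 4: O drops in col 3, lands at row 2
Move 5: X drops in col 1, lands at row 4
Move 6: O drops in col 0, lands at row 3
Move 7: X drops in col 2, lands at row 4
Move 8: O drops in col 4, lands at row 4

Answer: ......
......
...O..
O..X..
OXXXO.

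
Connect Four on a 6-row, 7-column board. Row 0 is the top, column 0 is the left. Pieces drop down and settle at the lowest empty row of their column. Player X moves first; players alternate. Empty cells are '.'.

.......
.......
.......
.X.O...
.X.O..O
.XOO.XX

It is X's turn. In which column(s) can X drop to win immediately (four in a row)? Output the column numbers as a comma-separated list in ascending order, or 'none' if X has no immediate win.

col 0: drop X → no win
col 1: drop X → WIN!
col 2: drop X → no win
col 3: drop X → no win
col 4: drop X → no win
col 5: drop X → no win
col 6: drop X → no win

Answer: 1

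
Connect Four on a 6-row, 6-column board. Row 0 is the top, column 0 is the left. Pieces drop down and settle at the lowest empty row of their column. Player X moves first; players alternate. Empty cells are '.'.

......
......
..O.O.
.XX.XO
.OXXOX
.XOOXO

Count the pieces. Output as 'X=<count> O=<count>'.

X=8 O=8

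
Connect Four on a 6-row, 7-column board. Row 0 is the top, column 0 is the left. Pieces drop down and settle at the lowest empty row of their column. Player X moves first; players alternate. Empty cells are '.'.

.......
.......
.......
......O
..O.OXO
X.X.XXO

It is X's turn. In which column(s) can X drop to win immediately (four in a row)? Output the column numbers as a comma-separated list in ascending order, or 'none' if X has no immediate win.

Answer: 3

Derivation:
col 0: drop X → no win
col 1: drop X → no win
col 2: drop X → no win
col 3: drop X → WIN!
col 4: drop X → no win
col 5: drop X → no win
col 6: drop X → no win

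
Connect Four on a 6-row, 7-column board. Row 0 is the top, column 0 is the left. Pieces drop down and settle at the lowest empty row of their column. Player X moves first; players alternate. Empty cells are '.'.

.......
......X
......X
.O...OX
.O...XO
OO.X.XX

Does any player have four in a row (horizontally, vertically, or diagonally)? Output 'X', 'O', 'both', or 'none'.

none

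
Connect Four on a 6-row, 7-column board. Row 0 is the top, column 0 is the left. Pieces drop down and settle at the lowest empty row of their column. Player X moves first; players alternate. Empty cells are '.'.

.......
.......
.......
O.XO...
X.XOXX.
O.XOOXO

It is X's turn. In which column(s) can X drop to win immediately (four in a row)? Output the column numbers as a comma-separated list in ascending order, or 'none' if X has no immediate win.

col 0: drop X → no win
col 1: drop X → no win
col 2: drop X → WIN!
col 3: drop X → no win
col 4: drop X → no win
col 5: drop X → no win
col 6: drop X → no win

Answer: 2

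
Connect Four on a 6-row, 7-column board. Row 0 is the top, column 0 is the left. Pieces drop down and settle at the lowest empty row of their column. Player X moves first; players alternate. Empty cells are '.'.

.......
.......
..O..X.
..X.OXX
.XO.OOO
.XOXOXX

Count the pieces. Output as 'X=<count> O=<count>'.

X=9 O=8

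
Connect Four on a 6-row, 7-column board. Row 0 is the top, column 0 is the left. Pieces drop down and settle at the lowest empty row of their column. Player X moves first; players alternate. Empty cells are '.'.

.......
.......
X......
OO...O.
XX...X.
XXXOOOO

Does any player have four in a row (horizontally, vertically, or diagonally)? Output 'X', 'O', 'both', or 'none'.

O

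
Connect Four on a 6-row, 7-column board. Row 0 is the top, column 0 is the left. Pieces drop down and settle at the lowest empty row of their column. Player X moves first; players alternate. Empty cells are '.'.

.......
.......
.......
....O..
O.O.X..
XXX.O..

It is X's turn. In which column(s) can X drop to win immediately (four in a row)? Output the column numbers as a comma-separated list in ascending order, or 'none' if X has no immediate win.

Answer: 3

Derivation:
col 0: drop X → no win
col 1: drop X → no win
col 2: drop X → no win
col 3: drop X → WIN!
col 4: drop X → no win
col 5: drop X → no win
col 6: drop X → no win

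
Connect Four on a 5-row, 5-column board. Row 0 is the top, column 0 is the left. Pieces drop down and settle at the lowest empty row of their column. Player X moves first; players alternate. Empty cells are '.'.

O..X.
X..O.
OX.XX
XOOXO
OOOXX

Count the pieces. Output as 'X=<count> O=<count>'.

X=9 O=9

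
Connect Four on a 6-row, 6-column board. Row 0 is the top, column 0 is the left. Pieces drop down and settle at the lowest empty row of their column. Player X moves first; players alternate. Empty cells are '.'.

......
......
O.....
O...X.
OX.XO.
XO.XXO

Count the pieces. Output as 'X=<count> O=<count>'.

X=6 O=6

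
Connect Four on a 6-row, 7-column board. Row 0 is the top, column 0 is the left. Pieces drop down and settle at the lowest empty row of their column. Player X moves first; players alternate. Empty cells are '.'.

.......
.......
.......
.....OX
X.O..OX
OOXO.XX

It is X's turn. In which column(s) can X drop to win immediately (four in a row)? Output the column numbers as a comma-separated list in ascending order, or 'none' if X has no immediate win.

Answer: 6

Derivation:
col 0: drop X → no win
col 1: drop X → no win
col 2: drop X → no win
col 3: drop X → no win
col 4: drop X → no win
col 5: drop X → no win
col 6: drop X → WIN!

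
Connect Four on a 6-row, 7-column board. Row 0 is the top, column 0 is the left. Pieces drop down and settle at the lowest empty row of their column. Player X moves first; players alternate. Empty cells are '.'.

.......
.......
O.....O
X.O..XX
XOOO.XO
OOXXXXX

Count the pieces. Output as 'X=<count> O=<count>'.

X=10 O=9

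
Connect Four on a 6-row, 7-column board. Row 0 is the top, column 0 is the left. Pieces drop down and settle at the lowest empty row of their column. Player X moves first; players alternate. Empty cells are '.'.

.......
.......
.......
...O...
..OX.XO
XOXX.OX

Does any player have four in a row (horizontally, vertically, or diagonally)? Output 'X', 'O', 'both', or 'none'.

none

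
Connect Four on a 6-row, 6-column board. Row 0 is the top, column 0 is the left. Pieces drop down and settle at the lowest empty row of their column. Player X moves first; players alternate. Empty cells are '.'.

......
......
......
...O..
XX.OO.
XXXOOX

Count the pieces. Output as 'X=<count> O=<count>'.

X=6 O=5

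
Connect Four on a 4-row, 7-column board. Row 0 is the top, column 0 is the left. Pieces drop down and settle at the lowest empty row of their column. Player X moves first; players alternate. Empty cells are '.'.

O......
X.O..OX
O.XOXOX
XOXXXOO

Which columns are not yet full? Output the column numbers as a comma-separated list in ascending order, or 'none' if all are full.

col 0: top cell = 'O' → FULL
col 1: top cell = '.' → open
col 2: top cell = '.' → open
col 3: top cell = '.' → open
col 4: top cell = '.' → open
col 5: top cell = '.' → open
col 6: top cell = '.' → open

Answer: 1,2,3,4,5,6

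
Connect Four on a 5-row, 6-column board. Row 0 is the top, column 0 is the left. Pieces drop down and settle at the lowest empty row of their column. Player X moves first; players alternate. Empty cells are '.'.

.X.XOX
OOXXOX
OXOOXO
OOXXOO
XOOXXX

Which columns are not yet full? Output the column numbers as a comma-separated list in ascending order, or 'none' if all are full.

col 0: top cell = '.' → open
col 1: top cell = 'X' → FULL
col 2: top cell = '.' → open
col 3: top cell = 'X' → FULL
col 4: top cell = 'O' → FULL
col 5: top cell = 'X' → FULL

Answer: 0,2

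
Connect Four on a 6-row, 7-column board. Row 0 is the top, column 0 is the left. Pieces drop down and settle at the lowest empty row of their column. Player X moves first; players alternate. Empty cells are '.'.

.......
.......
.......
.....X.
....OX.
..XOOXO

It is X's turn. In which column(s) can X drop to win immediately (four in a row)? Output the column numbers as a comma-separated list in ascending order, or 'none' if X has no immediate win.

Answer: 5

Derivation:
col 0: drop X → no win
col 1: drop X → no win
col 2: drop X → no win
col 3: drop X → no win
col 4: drop X → no win
col 5: drop X → WIN!
col 6: drop X → no win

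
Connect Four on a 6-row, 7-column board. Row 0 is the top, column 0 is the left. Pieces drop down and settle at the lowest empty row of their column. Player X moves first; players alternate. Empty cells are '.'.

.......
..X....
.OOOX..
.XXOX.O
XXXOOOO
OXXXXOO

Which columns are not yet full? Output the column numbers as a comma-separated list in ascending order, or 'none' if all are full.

col 0: top cell = '.' → open
col 1: top cell = '.' → open
col 2: top cell = '.' → open
col 3: top cell = '.' → open
col 4: top cell = '.' → open
col 5: top cell = '.' → open
col 6: top cell = '.' → open

Answer: 0,1,2,3,4,5,6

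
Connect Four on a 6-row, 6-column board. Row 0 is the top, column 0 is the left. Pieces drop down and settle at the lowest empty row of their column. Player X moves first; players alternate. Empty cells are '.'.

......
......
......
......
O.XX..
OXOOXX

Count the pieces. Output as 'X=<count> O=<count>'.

X=5 O=4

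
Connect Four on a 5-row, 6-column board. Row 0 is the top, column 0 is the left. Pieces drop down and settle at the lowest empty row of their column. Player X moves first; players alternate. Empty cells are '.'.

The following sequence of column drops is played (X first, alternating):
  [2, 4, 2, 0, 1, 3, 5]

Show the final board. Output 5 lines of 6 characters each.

Answer: ......
......
......
..X...
OXXOOX

Derivation:
Move 1: X drops in col 2, lands at row 4
Move 2: O drops in col 4, lands at row 4
Move 3: X drops in col 2, lands at row 3
Move 4: O drops in col 0, lands at row 4
Move 5: X drops in col 1, lands at row 4
Move 6: O drops in col 3, lands at row 4
Move 7: X drops in col 5, lands at row 4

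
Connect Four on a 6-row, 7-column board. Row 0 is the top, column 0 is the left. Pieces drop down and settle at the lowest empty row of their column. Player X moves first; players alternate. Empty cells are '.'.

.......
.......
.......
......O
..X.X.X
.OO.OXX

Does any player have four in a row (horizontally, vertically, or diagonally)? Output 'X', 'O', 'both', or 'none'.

none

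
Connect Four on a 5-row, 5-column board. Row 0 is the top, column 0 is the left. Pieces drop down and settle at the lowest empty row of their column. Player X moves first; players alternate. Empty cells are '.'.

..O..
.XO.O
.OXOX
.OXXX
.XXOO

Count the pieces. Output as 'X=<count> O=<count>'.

X=8 O=8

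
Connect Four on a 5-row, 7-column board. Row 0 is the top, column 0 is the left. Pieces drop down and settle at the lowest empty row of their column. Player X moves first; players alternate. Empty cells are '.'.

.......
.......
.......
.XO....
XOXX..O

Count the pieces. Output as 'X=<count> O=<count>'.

X=4 O=3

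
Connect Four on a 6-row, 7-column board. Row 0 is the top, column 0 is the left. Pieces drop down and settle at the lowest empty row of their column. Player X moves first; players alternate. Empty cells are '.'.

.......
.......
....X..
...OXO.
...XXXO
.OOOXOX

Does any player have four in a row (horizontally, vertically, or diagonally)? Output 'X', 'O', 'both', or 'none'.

X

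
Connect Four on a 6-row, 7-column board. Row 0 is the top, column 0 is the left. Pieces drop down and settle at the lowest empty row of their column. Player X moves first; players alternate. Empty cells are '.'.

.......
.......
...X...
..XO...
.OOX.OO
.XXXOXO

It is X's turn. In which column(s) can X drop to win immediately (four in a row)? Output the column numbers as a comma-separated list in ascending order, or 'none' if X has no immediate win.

col 0: drop X → WIN!
col 1: drop X → no win
col 2: drop X → no win
col 3: drop X → no win
col 4: drop X → no win
col 5: drop X → no win
col 6: drop X → no win

Answer: 0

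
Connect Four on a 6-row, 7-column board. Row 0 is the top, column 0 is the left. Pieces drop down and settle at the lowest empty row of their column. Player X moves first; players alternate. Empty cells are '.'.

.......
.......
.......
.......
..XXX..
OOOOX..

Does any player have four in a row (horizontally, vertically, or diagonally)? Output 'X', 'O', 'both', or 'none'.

O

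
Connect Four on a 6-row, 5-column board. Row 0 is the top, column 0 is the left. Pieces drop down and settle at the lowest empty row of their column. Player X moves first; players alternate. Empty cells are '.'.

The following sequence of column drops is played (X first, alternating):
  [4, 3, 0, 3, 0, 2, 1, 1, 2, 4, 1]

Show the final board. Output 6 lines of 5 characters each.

Answer: .....
.....
.....
.X...
XOXOO
XXOOX

Derivation:
Move 1: X drops in col 4, lands at row 5
Move 2: O drops in col 3, lands at row 5
Move 3: X drops in col 0, lands at row 5
Move 4: O drops in col 3, lands at row 4
Move 5: X drops in col 0, lands at row 4
Move 6: O drops in col 2, lands at row 5
Move 7: X drops in col 1, lands at row 5
Move 8: O drops in col 1, lands at row 4
Move 9: X drops in col 2, lands at row 4
Move 10: O drops in col 4, lands at row 4
Move 11: X drops in col 1, lands at row 3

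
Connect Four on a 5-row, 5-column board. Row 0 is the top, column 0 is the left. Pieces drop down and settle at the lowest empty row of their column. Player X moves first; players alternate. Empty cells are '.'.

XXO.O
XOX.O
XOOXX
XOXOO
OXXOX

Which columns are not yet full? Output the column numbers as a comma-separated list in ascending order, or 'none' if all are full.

col 0: top cell = 'X' → FULL
col 1: top cell = 'X' → FULL
col 2: top cell = 'O' → FULL
col 3: top cell = '.' → open
col 4: top cell = 'O' → FULL

Answer: 3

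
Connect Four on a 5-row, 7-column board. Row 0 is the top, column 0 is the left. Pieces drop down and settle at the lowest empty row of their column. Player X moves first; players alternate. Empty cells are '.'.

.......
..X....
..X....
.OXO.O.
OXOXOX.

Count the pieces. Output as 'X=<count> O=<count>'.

X=6 O=6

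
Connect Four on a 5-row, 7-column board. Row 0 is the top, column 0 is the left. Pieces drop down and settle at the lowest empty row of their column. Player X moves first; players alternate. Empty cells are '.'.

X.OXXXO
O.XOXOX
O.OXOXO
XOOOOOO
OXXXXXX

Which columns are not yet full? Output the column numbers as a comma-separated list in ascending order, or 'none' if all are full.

Answer: 1

Derivation:
col 0: top cell = 'X' → FULL
col 1: top cell = '.' → open
col 2: top cell = 'O' → FULL
col 3: top cell = 'X' → FULL
col 4: top cell = 'X' → FULL
col 5: top cell = 'X' → FULL
col 6: top cell = 'O' → FULL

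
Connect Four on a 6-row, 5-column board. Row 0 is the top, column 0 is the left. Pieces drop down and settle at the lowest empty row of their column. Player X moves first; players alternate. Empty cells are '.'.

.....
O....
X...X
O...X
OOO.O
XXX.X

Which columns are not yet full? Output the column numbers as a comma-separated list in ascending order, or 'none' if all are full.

Answer: 0,1,2,3,4

Derivation:
col 0: top cell = '.' → open
col 1: top cell = '.' → open
col 2: top cell = '.' → open
col 3: top cell = '.' → open
col 4: top cell = '.' → open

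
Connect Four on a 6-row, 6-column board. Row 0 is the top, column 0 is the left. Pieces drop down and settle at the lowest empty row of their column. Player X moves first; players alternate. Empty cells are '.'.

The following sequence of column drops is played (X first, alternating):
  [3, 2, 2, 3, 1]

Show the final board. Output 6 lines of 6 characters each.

Move 1: X drops in col 3, lands at row 5
Move 2: O drops in col 2, lands at row 5
Move 3: X drops in col 2, lands at row 4
Move 4: O drops in col 3, lands at row 4
Move 5: X drops in col 1, lands at row 5

Answer: ......
......
......
......
..XO..
.XOX..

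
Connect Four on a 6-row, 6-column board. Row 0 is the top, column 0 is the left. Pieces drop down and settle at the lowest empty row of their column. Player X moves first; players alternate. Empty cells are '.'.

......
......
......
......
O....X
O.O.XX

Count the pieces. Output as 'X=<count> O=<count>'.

X=3 O=3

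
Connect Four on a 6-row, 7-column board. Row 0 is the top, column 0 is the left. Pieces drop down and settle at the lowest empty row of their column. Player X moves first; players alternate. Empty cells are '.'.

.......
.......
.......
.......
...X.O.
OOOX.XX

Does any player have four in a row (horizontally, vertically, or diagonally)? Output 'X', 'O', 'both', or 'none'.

none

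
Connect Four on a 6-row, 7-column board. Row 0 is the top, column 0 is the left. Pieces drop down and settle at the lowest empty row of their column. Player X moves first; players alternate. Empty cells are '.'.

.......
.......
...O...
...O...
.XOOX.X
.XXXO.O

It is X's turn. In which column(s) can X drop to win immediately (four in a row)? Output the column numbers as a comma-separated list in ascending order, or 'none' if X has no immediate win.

Answer: 0

Derivation:
col 0: drop X → WIN!
col 1: drop X → no win
col 2: drop X → no win
col 3: drop X → no win
col 4: drop X → no win
col 5: drop X → no win
col 6: drop X → no win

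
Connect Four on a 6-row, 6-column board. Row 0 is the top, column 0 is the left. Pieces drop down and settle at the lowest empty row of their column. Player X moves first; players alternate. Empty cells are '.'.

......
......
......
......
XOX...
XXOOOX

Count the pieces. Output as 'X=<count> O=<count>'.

X=5 O=4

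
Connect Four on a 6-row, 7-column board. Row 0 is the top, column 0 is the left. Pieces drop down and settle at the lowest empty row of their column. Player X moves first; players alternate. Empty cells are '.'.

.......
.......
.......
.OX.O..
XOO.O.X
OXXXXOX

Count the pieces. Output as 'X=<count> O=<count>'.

X=8 O=7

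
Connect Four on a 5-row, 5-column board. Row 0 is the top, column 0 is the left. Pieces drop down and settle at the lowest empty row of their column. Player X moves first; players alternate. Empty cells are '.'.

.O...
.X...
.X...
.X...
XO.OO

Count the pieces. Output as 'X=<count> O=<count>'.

X=4 O=4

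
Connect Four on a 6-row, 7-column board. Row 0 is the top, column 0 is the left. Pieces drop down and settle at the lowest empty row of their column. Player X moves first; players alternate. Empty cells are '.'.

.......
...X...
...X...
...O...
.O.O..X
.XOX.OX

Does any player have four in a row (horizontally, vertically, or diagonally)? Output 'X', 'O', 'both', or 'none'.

none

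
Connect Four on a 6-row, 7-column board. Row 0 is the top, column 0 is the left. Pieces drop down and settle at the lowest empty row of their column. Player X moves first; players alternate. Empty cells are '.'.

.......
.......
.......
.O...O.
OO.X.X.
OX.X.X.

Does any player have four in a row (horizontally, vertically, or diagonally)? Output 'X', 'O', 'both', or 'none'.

none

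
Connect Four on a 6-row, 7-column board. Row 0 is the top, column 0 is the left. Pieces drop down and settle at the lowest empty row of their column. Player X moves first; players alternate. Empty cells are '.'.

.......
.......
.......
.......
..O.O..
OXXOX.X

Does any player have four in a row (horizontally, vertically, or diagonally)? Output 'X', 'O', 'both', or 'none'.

none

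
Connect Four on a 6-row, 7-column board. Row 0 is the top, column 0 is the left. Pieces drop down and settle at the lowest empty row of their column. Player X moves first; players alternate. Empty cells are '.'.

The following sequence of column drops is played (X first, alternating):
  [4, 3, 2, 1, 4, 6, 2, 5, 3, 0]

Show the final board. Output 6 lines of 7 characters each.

Move 1: X drops in col 4, lands at row 5
Move 2: O drops in col 3, lands at row 5
Move 3: X drops in col 2, lands at row 5
Move 4: O drops in col 1, lands at row 5
Move 5: X drops in col 4, lands at row 4
Move 6: O drops in col 6, lands at row 5
Move 7: X drops in col 2, lands at row 4
Move 8: O drops in col 5, lands at row 5
Move 9: X drops in col 3, lands at row 4
Move 10: O drops in col 0, lands at row 5

Answer: .......
.......
.......
.......
..XXX..
OOXOXOO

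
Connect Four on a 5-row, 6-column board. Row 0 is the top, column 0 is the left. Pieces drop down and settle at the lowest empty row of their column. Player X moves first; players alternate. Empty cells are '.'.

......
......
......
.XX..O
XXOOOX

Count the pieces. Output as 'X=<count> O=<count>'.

X=5 O=4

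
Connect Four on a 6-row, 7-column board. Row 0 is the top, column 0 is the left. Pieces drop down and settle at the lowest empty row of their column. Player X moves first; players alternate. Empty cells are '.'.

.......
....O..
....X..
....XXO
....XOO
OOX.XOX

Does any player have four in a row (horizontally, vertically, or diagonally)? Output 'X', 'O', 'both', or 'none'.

X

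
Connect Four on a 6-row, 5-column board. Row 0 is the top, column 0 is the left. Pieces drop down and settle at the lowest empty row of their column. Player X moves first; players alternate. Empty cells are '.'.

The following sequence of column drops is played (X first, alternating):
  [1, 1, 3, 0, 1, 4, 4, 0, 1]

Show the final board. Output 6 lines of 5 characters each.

Answer: .....
.....
.X...
.X...
OO..X
OX.XO

Derivation:
Move 1: X drops in col 1, lands at row 5
Move 2: O drops in col 1, lands at row 4
Move 3: X drops in col 3, lands at row 5
Move 4: O drops in col 0, lands at row 5
Move 5: X drops in col 1, lands at row 3
Move 6: O drops in col 4, lands at row 5
Move 7: X drops in col 4, lands at row 4
Move 8: O drops in col 0, lands at row 4
Move 9: X drops in col 1, lands at row 2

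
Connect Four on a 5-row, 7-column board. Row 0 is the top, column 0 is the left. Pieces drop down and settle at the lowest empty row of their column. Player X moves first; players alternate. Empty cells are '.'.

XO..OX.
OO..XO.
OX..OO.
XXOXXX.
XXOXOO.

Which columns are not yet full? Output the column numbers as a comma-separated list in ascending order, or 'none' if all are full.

Answer: 2,3,6

Derivation:
col 0: top cell = 'X' → FULL
col 1: top cell = 'O' → FULL
col 2: top cell = '.' → open
col 3: top cell = '.' → open
col 4: top cell = 'O' → FULL
col 5: top cell = 'X' → FULL
col 6: top cell = '.' → open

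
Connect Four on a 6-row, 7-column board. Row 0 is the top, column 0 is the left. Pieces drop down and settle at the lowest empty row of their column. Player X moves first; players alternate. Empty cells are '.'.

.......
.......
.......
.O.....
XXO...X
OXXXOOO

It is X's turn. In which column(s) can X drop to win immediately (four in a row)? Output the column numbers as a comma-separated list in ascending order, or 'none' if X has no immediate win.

Answer: none

Derivation:
col 0: drop X → no win
col 1: drop X → no win
col 2: drop X → no win
col 3: drop X → no win
col 4: drop X → no win
col 5: drop X → no win
col 6: drop X → no win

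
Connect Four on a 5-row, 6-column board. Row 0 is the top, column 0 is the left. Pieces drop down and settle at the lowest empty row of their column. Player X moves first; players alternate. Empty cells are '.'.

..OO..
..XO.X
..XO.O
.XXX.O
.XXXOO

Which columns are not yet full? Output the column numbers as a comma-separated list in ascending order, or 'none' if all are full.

Answer: 0,1,4,5

Derivation:
col 0: top cell = '.' → open
col 1: top cell = '.' → open
col 2: top cell = 'O' → FULL
col 3: top cell = 'O' → FULL
col 4: top cell = '.' → open
col 5: top cell = '.' → open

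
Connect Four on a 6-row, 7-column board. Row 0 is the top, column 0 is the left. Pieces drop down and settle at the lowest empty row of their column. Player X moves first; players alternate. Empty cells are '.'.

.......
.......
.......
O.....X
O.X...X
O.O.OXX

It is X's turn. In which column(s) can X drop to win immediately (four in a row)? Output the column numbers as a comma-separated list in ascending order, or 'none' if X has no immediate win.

Answer: 6

Derivation:
col 0: drop X → no win
col 1: drop X → no win
col 2: drop X → no win
col 3: drop X → no win
col 4: drop X → no win
col 5: drop X → no win
col 6: drop X → WIN!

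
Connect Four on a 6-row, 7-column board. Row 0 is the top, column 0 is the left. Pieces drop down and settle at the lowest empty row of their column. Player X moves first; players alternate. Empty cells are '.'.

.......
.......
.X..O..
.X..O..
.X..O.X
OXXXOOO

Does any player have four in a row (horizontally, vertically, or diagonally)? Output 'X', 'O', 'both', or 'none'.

both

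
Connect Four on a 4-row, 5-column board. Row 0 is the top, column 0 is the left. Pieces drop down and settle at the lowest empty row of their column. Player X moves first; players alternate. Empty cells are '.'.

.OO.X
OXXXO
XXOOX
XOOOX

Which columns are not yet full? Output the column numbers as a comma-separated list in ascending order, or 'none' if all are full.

Answer: 0,3

Derivation:
col 0: top cell = '.' → open
col 1: top cell = 'O' → FULL
col 2: top cell = 'O' → FULL
col 3: top cell = '.' → open
col 4: top cell = 'X' → FULL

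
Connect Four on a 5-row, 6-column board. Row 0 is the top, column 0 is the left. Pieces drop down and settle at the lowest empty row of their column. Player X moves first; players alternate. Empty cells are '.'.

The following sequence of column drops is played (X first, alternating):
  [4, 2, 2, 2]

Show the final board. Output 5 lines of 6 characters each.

Move 1: X drops in col 4, lands at row 4
Move 2: O drops in col 2, lands at row 4
Move 3: X drops in col 2, lands at row 3
Move 4: O drops in col 2, lands at row 2

Answer: ......
......
..O...
..X...
..O.X.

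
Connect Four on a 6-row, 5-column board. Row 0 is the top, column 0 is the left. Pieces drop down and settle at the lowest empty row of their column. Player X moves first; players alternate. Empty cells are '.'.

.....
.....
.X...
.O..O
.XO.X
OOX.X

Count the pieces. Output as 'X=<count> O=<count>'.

X=5 O=5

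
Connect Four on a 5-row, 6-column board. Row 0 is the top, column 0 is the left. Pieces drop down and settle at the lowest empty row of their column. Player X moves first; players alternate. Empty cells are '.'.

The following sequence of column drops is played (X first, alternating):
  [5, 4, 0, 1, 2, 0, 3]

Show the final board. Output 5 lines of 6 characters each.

Move 1: X drops in col 5, lands at row 4
Move 2: O drops in col 4, lands at row 4
Move 3: X drops in col 0, lands at row 4
Move 4: O drops in col 1, lands at row 4
Move 5: X drops in col 2, lands at row 4
Move 6: O drops in col 0, lands at row 3
Move 7: X drops in col 3, lands at row 4

Answer: ......
......
......
O.....
XOXXOX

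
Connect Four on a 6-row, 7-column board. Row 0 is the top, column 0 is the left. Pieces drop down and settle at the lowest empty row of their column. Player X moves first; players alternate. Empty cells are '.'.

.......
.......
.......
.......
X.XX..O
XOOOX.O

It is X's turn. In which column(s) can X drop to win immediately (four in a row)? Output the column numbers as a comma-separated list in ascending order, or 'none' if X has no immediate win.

col 0: drop X → no win
col 1: drop X → WIN!
col 2: drop X → no win
col 3: drop X → no win
col 4: drop X → no win
col 5: drop X → no win
col 6: drop X → no win

Answer: 1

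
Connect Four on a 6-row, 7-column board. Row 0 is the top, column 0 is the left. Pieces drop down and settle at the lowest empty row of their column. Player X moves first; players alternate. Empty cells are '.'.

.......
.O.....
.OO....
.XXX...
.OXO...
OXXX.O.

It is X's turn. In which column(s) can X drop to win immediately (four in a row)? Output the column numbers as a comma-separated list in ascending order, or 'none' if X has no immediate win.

col 0: drop X → no win
col 1: drop X → no win
col 2: drop X → no win
col 3: drop X → no win
col 4: drop X → WIN!
col 5: drop X → no win
col 6: drop X → no win

Answer: 4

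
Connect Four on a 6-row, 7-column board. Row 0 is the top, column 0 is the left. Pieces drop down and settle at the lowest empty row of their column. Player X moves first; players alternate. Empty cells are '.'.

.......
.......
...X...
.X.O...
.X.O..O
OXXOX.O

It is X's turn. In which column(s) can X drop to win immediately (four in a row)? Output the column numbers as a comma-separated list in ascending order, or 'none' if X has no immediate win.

Answer: 1

Derivation:
col 0: drop X → no win
col 1: drop X → WIN!
col 2: drop X → no win
col 3: drop X → no win
col 4: drop X → no win
col 5: drop X → no win
col 6: drop X → no win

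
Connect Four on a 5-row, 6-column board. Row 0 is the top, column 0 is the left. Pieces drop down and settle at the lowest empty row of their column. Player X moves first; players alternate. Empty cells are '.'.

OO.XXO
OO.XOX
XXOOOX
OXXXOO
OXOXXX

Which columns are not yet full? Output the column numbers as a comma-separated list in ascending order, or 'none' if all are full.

Answer: 2

Derivation:
col 0: top cell = 'O' → FULL
col 1: top cell = 'O' → FULL
col 2: top cell = '.' → open
col 3: top cell = 'X' → FULL
col 4: top cell = 'X' → FULL
col 5: top cell = 'O' → FULL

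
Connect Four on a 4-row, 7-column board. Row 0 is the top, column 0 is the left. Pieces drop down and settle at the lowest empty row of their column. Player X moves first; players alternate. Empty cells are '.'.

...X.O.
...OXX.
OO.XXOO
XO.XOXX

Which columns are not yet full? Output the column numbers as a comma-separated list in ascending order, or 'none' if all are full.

Answer: 0,1,2,4,6

Derivation:
col 0: top cell = '.' → open
col 1: top cell = '.' → open
col 2: top cell = '.' → open
col 3: top cell = 'X' → FULL
col 4: top cell = '.' → open
col 5: top cell = 'O' → FULL
col 6: top cell = '.' → open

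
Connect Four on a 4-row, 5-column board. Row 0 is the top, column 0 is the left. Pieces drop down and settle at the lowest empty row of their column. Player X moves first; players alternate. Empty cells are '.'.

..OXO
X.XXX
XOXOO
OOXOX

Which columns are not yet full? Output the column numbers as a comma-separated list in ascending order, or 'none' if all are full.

col 0: top cell = '.' → open
col 1: top cell = '.' → open
col 2: top cell = 'O' → FULL
col 3: top cell = 'X' → FULL
col 4: top cell = 'O' → FULL

Answer: 0,1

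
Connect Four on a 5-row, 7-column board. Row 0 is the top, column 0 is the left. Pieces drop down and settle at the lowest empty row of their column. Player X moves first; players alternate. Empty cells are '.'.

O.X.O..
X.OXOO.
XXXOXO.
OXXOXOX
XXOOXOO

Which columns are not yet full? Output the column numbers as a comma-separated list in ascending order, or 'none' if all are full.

Answer: 1,3,5,6

Derivation:
col 0: top cell = 'O' → FULL
col 1: top cell = '.' → open
col 2: top cell = 'X' → FULL
col 3: top cell = '.' → open
col 4: top cell = 'O' → FULL
col 5: top cell = '.' → open
col 6: top cell = '.' → open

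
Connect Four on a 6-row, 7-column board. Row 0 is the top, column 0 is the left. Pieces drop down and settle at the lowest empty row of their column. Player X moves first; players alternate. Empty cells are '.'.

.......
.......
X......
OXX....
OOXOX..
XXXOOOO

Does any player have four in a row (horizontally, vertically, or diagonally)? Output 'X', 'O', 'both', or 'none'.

O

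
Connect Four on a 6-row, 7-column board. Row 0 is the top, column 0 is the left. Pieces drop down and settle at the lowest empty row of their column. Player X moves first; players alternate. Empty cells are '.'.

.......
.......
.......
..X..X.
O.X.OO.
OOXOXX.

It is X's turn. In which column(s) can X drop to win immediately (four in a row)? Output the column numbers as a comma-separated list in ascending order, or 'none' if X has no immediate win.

Answer: 2

Derivation:
col 0: drop X → no win
col 1: drop X → no win
col 2: drop X → WIN!
col 3: drop X → no win
col 4: drop X → no win
col 5: drop X → no win
col 6: drop X → no win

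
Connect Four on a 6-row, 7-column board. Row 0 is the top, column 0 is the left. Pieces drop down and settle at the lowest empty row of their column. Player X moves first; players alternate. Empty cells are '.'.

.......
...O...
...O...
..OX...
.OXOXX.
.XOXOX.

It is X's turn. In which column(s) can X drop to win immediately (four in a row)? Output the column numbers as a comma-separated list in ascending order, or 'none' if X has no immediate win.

Answer: 2

Derivation:
col 0: drop X → no win
col 1: drop X → no win
col 2: drop X → WIN!
col 3: drop X → no win
col 4: drop X → no win
col 5: drop X → no win
col 6: drop X → no win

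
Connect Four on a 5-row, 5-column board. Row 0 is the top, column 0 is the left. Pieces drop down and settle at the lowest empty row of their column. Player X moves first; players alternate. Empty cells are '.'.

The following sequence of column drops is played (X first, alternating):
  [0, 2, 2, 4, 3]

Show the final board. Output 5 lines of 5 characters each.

Answer: .....
.....
.....
..X..
X.OXO

Derivation:
Move 1: X drops in col 0, lands at row 4
Move 2: O drops in col 2, lands at row 4
Move 3: X drops in col 2, lands at row 3
Move 4: O drops in col 4, lands at row 4
Move 5: X drops in col 3, lands at row 4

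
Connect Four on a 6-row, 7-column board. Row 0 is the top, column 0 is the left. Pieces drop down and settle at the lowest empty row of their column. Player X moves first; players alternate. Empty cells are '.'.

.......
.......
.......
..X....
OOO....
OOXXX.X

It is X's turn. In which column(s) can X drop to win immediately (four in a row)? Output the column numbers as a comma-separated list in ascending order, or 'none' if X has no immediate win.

Answer: 5

Derivation:
col 0: drop X → no win
col 1: drop X → no win
col 2: drop X → no win
col 3: drop X → no win
col 4: drop X → no win
col 5: drop X → WIN!
col 6: drop X → no win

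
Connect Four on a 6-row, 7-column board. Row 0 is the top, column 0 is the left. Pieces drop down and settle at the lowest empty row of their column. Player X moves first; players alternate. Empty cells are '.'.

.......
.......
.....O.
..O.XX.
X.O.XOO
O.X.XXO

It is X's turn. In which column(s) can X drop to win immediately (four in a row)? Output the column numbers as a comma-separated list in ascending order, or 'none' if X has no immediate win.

Answer: 3,4

Derivation:
col 0: drop X → no win
col 1: drop X → no win
col 2: drop X → no win
col 3: drop X → WIN!
col 4: drop X → WIN!
col 5: drop X → no win
col 6: drop X → no win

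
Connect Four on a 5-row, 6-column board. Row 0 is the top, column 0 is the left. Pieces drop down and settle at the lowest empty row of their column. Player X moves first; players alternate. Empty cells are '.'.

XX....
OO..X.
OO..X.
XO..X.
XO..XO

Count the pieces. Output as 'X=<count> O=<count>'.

X=8 O=7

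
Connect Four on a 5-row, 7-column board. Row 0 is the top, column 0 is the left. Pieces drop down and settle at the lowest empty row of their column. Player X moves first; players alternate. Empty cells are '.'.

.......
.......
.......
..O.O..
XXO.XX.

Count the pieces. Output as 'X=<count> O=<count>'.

X=4 O=3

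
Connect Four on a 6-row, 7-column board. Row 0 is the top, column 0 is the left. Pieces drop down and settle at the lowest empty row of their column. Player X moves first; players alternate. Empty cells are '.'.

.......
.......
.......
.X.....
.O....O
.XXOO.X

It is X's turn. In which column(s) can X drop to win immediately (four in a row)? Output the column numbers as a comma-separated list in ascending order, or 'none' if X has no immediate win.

col 0: drop X → no win
col 1: drop X → no win
col 2: drop X → no win
col 3: drop X → no win
col 4: drop X → no win
col 5: drop X → no win
col 6: drop X → no win

Answer: none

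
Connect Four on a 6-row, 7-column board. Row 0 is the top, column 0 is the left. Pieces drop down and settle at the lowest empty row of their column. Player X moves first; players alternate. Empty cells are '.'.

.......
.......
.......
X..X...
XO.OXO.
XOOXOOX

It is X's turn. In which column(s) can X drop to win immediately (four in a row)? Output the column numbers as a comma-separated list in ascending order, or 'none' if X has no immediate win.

col 0: drop X → WIN!
col 1: drop X → no win
col 2: drop X → no win
col 3: drop X → no win
col 4: drop X → no win
col 5: drop X → no win
col 6: drop X → no win

Answer: 0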